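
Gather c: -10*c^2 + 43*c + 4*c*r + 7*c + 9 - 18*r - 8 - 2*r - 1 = -10*c^2 + c*(4*r + 50) - 20*r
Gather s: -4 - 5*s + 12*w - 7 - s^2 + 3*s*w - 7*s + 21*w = -s^2 + s*(3*w - 12) + 33*w - 11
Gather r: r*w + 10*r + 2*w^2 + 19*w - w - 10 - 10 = r*(w + 10) + 2*w^2 + 18*w - 20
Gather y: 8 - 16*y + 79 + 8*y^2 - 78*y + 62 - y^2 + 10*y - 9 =7*y^2 - 84*y + 140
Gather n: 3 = 3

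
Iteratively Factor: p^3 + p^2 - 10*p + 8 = (p - 2)*(p^2 + 3*p - 4) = (p - 2)*(p - 1)*(p + 4)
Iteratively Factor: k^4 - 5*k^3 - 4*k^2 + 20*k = (k - 5)*(k^3 - 4*k) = k*(k - 5)*(k^2 - 4) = k*(k - 5)*(k + 2)*(k - 2)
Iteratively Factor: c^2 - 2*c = (c - 2)*(c)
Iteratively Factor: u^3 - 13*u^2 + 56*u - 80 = (u - 4)*(u^2 - 9*u + 20) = (u - 4)^2*(u - 5)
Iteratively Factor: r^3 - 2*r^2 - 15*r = (r - 5)*(r^2 + 3*r) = (r - 5)*(r + 3)*(r)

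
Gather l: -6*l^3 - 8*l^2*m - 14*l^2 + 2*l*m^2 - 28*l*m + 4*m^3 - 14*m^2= -6*l^3 + l^2*(-8*m - 14) + l*(2*m^2 - 28*m) + 4*m^3 - 14*m^2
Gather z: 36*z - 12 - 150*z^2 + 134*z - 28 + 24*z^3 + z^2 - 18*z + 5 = 24*z^3 - 149*z^2 + 152*z - 35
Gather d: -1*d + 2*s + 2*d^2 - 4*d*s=2*d^2 + d*(-4*s - 1) + 2*s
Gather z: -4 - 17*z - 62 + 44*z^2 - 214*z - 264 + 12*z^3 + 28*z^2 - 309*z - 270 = 12*z^3 + 72*z^2 - 540*z - 600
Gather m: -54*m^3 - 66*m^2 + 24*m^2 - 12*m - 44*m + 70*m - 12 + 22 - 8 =-54*m^3 - 42*m^2 + 14*m + 2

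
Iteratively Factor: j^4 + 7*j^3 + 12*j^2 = (j)*(j^3 + 7*j^2 + 12*j) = j*(j + 3)*(j^2 + 4*j) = j*(j + 3)*(j + 4)*(j)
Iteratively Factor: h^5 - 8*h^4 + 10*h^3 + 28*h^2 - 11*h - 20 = (h - 4)*(h^4 - 4*h^3 - 6*h^2 + 4*h + 5) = (h - 5)*(h - 4)*(h^3 + h^2 - h - 1) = (h - 5)*(h - 4)*(h + 1)*(h^2 - 1) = (h - 5)*(h - 4)*(h - 1)*(h + 1)*(h + 1)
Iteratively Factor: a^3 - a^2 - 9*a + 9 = (a - 3)*(a^2 + 2*a - 3) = (a - 3)*(a + 3)*(a - 1)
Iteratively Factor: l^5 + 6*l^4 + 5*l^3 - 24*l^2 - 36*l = (l - 2)*(l^4 + 8*l^3 + 21*l^2 + 18*l) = (l - 2)*(l + 2)*(l^3 + 6*l^2 + 9*l) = (l - 2)*(l + 2)*(l + 3)*(l^2 + 3*l) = l*(l - 2)*(l + 2)*(l + 3)*(l + 3)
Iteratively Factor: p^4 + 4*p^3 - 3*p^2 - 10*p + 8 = (p + 4)*(p^3 - 3*p + 2) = (p - 1)*(p + 4)*(p^2 + p - 2) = (p - 1)^2*(p + 4)*(p + 2)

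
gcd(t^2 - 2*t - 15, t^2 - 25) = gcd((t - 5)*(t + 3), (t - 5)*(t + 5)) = t - 5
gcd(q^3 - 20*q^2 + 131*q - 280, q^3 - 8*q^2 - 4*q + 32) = q - 8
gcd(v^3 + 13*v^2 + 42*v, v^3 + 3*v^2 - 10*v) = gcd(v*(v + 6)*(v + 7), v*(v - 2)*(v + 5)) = v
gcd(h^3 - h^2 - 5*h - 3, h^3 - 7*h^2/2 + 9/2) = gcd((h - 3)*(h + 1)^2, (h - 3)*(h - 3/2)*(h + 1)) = h^2 - 2*h - 3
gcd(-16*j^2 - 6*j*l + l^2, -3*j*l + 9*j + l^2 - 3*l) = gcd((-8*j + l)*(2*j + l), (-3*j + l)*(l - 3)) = 1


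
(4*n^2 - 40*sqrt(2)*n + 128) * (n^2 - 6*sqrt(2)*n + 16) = 4*n^4 - 64*sqrt(2)*n^3 + 672*n^2 - 1408*sqrt(2)*n + 2048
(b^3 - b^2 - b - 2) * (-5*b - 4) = -5*b^4 + b^3 + 9*b^2 + 14*b + 8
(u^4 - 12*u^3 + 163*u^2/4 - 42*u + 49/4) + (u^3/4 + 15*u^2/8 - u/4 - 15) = u^4 - 47*u^3/4 + 341*u^2/8 - 169*u/4 - 11/4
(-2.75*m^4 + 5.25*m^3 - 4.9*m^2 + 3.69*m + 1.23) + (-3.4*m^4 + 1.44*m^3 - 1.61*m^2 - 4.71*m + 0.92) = -6.15*m^4 + 6.69*m^3 - 6.51*m^2 - 1.02*m + 2.15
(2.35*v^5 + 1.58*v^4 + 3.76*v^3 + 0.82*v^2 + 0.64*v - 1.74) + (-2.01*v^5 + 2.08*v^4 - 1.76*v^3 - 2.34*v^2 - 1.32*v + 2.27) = 0.34*v^5 + 3.66*v^4 + 2.0*v^3 - 1.52*v^2 - 0.68*v + 0.53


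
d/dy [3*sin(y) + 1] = 3*cos(y)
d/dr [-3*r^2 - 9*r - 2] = -6*r - 9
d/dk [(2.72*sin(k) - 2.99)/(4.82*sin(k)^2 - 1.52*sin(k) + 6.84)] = (-13.1104*sin(k)^2 + 28.8236*sin(k) + 14.06)*cos(k)/(23.2324*sin(k)^4 - 14.6528*sin(k)^3 + 68.248*sin(k)^2 - 20.7936*sin(k) + 46.7856)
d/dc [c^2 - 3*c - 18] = 2*c - 3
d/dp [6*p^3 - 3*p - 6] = 18*p^2 - 3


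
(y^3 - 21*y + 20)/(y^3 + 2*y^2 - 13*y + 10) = (y - 4)/(y - 2)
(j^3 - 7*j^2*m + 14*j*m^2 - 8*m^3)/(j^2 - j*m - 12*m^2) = (j^2 - 3*j*m + 2*m^2)/(j + 3*m)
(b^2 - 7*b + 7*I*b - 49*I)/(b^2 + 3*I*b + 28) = (b - 7)/(b - 4*I)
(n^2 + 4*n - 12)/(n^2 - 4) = (n + 6)/(n + 2)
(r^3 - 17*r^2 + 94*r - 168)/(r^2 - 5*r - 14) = (r^2 - 10*r + 24)/(r + 2)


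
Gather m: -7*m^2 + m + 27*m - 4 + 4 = -7*m^2 + 28*m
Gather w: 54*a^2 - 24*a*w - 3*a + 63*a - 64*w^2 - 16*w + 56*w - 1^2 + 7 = 54*a^2 + 60*a - 64*w^2 + w*(40 - 24*a) + 6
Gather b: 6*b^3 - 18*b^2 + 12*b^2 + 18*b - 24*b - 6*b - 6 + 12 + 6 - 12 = 6*b^3 - 6*b^2 - 12*b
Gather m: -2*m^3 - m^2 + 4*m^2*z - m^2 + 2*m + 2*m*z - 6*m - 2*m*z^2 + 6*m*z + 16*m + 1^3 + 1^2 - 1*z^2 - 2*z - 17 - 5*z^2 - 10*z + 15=-2*m^3 + m^2*(4*z - 2) + m*(-2*z^2 + 8*z + 12) - 6*z^2 - 12*z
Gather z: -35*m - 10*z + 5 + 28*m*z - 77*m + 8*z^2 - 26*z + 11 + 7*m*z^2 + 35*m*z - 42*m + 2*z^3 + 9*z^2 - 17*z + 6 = -154*m + 2*z^3 + z^2*(7*m + 17) + z*(63*m - 53) + 22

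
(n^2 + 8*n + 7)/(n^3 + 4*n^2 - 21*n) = (n + 1)/(n*(n - 3))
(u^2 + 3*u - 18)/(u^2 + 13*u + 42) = (u - 3)/(u + 7)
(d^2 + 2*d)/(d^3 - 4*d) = 1/(d - 2)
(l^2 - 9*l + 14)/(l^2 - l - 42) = (l - 2)/(l + 6)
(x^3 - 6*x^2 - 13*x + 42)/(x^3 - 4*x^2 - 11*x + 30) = (x - 7)/(x - 5)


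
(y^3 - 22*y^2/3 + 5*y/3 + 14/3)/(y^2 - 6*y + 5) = (3*y^2 - 19*y - 14)/(3*(y - 5))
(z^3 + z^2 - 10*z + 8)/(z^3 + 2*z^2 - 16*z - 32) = (z^2 - 3*z + 2)/(z^2 - 2*z - 8)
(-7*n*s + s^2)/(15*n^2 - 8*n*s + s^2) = s*(-7*n + s)/(15*n^2 - 8*n*s + s^2)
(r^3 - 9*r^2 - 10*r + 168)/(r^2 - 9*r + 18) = (r^2 - 3*r - 28)/(r - 3)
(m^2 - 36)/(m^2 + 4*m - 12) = (m - 6)/(m - 2)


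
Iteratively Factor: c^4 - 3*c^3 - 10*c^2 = (c)*(c^3 - 3*c^2 - 10*c) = c*(c + 2)*(c^2 - 5*c) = c^2*(c + 2)*(c - 5)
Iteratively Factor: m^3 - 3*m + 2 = (m + 2)*(m^2 - 2*m + 1) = (m - 1)*(m + 2)*(m - 1)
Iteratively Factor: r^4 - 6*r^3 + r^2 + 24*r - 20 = (r + 2)*(r^3 - 8*r^2 + 17*r - 10) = (r - 5)*(r + 2)*(r^2 - 3*r + 2) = (r - 5)*(r - 1)*(r + 2)*(r - 2)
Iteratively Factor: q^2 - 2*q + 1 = (q - 1)*(q - 1)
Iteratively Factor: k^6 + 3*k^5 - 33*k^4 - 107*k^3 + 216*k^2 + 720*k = (k + 4)*(k^5 - k^4 - 29*k^3 + 9*k^2 + 180*k) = (k - 3)*(k + 4)*(k^4 + 2*k^3 - 23*k^2 - 60*k) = (k - 3)*(k + 3)*(k + 4)*(k^3 - k^2 - 20*k) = k*(k - 3)*(k + 3)*(k + 4)*(k^2 - k - 20) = k*(k - 3)*(k + 3)*(k + 4)^2*(k - 5)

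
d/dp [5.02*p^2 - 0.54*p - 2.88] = 10.04*p - 0.54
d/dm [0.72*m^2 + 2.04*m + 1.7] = 1.44*m + 2.04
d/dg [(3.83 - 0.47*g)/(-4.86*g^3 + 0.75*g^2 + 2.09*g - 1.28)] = (-4.5684*g^3 + 56.1939*g^2 - 5.745*g - 7.4031)/(23.6196*g^6 - 7.29*g^5 - 19.7523*g^4 + 15.5766*g^3 + 2.4481*g^2 - 5.3504*g + 1.6384)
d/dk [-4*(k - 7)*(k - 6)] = 52 - 8*k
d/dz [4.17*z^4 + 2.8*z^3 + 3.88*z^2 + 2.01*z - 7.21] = 16.68*z^3 + 8.4*z^2 + 7.76*z + 2.01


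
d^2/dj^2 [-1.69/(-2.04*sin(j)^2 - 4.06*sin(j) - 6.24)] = (-28.132416*sin(j)^4 - 41.991768*sin(j)^3 + 100.393436*sin(j)^2 + 126.798672*sin(j) + 12.68852)/(2.04*sin(j)^2 + 4.06*sin(j) + 6.24)^3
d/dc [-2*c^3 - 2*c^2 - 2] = 2*c*(-3*c - 2)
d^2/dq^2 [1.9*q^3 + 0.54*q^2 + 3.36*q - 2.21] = 11.4*q + 1.08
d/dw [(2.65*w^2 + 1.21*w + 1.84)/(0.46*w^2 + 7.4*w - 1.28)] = (19.0534*w^2 - 8.4768*w - 15.1648)/(0.2116*w^4 + 6.808*w^3 + 53.5824*w^2 - 18.944*w + 1.6384)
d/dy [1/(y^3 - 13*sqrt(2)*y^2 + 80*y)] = (-3*y^2 + 26*sqrt(2)*y - 80)/(y^2*(y^2 - 13*sqrt(2)*y + 80)^2)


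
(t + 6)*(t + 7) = t^2 + 13*t + 42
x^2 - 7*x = x*(x - 7)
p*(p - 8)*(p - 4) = p^3 - 12*p^2 + 32*p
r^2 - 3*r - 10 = (r - 5)*(r + 2)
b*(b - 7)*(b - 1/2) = b^3 - 15*b^2/2 + 7*b/2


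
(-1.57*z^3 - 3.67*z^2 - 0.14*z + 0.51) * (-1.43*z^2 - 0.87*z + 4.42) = 2.2451*z^5 + 6.614*z^4 - 3.5463*z^3 - 16.8289*z^2 - 1.0625*z + 2.2542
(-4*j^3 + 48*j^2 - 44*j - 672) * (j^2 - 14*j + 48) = -4*j^5 + 104*j^4 - 908*j^3 + 2248*j^2 + 7296*j - 32256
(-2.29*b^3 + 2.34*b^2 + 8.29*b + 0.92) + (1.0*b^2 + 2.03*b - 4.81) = -2.29*b^3 + 3.34*b^2 + 10.32*b - 3.89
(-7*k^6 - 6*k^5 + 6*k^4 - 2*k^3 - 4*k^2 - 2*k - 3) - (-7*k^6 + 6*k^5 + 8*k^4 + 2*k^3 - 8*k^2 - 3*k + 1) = -12*k^5 - 2*k^4 - 4*k^3 + 4*k^2 + k - 4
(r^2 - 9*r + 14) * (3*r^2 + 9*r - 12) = 3*r^4 - 18*r^3 - 51*r^2 + 234*r - 168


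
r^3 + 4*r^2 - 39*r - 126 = (r - 6)*(r + 3)*(r + 7)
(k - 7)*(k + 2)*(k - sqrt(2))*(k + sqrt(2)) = k^4 - 5*k^3 - 16*k^2 + 10*k + 28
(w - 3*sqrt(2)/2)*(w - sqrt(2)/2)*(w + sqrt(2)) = w^3 - sqrt(2)*w^2 - 5*w/2 + 3*sqrt(2)/2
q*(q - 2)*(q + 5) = q^3 + 3*q^2 - 10*q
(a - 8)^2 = a^2 - 16*a + 64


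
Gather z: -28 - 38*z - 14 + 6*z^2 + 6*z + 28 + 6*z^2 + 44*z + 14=12*z^2 + 12*z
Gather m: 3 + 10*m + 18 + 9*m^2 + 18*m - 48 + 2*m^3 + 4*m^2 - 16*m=2*m^3 + 13*m^2 + 12*m - 27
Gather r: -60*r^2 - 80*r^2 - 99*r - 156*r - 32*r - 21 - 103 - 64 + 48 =-140*r^2 - 287*r - 140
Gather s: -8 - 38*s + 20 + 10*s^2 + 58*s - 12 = 10*s^2 + 20*s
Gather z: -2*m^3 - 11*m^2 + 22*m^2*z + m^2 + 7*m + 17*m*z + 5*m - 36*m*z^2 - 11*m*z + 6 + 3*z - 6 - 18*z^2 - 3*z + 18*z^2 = -2*m^3 - 10*m^2 - 36*m*z^2 + 12*m + z*(22*m^2 + 6*m)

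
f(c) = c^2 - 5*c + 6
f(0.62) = 3.28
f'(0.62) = -3.76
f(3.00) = 0.00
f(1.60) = 0.56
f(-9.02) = 132.46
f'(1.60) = -1.80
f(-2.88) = 28.69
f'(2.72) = 0.44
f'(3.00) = 1.00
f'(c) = 2*c - 5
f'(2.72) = 0.44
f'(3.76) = 2.52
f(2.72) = -0.20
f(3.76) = 1.34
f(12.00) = 90.00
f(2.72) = -0.20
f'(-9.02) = -23.04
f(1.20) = 1.44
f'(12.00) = 19.00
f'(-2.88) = -10.76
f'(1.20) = -2.60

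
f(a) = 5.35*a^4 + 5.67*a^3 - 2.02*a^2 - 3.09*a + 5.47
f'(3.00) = 715.68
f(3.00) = 564.46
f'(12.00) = 39377.07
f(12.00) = 120412.87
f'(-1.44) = -25.90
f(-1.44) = 11.80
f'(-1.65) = -46.25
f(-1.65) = 19.25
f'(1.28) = 64.49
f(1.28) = 24.46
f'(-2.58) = -246.95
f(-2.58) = 139.67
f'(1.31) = 68.92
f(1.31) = 26.46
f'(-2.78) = -320.18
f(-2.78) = 196.17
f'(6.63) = 6954.52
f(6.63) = 11885.94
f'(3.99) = 1610.94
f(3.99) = 1677.10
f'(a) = 21.4*a^3 + 17.01*a^2 - 4.04*a - 3.09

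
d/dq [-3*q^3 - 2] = -9*q^2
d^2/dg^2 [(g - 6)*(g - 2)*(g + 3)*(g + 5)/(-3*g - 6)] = 2*(-3*g^4 - 16*g^3 - 24*g^2 - 80)/(3*(g^3 + 6*g^2 + 12*g + 8))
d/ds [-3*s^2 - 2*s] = -6*s - 2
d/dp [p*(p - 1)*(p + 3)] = 3*p^2 + 4*p - 3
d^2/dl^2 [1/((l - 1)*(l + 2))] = 2*((l - 1)^2 + (l - 1)*(l + 2) + (l + 2)^2)/((l - 1)^3*(l + 2)^3)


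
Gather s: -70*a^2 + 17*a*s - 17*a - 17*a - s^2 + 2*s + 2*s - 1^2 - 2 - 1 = -70*a^2 - 34*a - s^2 + s*(17*a + 4) - 4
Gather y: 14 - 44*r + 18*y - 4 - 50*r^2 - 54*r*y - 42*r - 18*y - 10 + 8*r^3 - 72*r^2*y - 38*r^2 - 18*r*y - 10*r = 8*r^3 - 88*r^2 - 96*r + y*(-72*r^2 - 72*r)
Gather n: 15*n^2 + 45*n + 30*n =15*n^2 + 75*n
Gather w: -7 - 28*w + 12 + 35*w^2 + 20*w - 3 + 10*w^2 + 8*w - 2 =45*w^2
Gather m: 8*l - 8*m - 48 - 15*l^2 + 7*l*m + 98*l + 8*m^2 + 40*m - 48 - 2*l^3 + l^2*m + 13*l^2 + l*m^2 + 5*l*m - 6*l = -2*l^3 - 2*l^2 + 100*l + m^2*(l + 8) + m*(l^2 + 12*l + 32) - 96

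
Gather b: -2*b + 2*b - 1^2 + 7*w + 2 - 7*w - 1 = 0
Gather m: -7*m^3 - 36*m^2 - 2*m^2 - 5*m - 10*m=-7*m^3 - 38*m^2 - 15*m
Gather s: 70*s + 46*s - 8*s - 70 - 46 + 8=108*s - 108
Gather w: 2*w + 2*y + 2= 2*w + 2*y + 2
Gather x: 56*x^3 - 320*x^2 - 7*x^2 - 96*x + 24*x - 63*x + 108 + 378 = 56*x^3 - 327*x^2 - 135*x + 486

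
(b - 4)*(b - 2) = b^2 - 6*b + 8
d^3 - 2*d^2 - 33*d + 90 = (d - 5)*(d - 3)*(d + 6)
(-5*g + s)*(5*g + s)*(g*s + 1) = -25*g^3*s - 25*g^2 + g*s^3 + s^2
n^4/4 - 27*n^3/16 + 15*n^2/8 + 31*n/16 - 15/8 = (n/4 + 1/4)*(n - 5)*(n - 2)*(n - 3/4)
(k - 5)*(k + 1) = k^2 - 4*k - 5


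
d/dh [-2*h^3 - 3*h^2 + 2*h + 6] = -6*h^2 - 6*h + 2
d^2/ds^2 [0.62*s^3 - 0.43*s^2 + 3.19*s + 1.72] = 3.72*s - 0.86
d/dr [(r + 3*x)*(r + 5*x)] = 2*r + 8*x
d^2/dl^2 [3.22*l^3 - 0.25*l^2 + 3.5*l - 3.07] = 19.32*l - 0.5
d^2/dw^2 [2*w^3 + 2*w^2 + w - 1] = 12*w + 4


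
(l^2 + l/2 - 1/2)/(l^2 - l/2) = (l + 1)/l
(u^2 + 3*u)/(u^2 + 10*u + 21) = u/(u + 7)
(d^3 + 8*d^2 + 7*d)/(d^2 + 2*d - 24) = d*(d^2 + 8*d + 7)/(d^2 + 2*d - 24)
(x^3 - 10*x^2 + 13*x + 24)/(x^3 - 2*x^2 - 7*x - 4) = (x^2 - 11*x + 24)/(x^2 - 3*x - 4)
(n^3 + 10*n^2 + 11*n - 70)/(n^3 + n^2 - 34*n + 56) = (n + 5)/(n - 4)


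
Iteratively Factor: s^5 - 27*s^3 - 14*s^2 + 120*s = (s - 2)*(s^4 + 2*s^3 - 23*s^2 - 60*s) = s*(s - 2)*(s^3 + 2*s^2 - 23*s - 60) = s*(s - 5)*(s - 2)*(s^2 + 7*s + 12) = s*(s - 5)*(s - 2)*(s + 4)*(s + 3)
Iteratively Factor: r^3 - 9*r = (r)*(r^2 - 9) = r*(r - 3)*(r + 3)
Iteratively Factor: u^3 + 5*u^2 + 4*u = (u + 4)*(u^2 + u) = u*(u + 4)*(u + 1)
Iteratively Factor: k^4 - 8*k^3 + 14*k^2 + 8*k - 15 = (k - 3)*(k^3 - 5*k^2 - k + 5) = (k - 3)*(k + 1)*(k^2 - 6*k + 5) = (k - 3)*(k - 1)*(k + 1)*(k - 5)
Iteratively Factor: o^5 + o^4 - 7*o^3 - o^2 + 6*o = (o + 3)*(o^4 - 2*o^3 - o^2 + 2*o) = (o - 2)*(o + 3)*(o^3 - o) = (o - 2)*(o + 1)*(o + 3)*(o^2 - o) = o*(o - 2)*(o + 1)*(o + 3)*(o - 1)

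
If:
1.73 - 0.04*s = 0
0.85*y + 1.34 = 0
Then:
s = 43.25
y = -1.58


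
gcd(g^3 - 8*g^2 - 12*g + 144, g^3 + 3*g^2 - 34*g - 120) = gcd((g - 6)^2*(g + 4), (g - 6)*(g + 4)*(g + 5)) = g^2 - 2*g - 24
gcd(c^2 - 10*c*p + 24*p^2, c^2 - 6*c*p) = -c + 6*p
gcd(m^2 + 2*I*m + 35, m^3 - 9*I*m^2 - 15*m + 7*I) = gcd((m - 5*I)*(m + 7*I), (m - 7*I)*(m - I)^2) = 1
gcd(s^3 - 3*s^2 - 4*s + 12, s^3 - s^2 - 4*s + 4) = s^2 - 4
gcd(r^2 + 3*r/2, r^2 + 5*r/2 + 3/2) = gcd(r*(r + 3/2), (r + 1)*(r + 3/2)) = r + 3/2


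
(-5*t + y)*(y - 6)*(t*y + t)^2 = -5*t^3*y^3 + 20*t^3*y^2 + 55*t^3*y + 30*t^3 + t^2*y^4 - 4*t^2*y^3 - 11*t^2*y^2 - 6*t^2*y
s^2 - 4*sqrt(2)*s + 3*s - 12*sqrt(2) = (s + 3)*(s - 4*sqrt(2))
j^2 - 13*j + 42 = (j - 7)*(j - 6)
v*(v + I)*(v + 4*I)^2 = v^4 + 9*I*v^3 - 24*v^2 - 16*I*v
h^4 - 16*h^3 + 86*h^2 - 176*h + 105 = (h - 7)*(h - 5)*(h - 3)*(h - 1)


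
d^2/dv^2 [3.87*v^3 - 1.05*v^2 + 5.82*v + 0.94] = 23.22*v - 2.1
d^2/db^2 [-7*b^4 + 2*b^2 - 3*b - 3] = 4 - 84*b^2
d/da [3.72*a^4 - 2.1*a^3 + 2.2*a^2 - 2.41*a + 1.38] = 14.88*a^3 - 6.3*a^2 + 4.4*a - 2.41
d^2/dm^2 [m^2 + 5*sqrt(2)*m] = 2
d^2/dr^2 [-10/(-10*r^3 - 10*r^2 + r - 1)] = 20*(-10*(3*r + 1)*(10*r^3 + 10*r^2 - r + 1) + (30*r^2 + 20*r - 1)^2)/(10*r^3 + 10*r^2 - r + 1)^3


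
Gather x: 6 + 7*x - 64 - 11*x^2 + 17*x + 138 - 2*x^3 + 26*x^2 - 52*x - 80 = -2*x^3 + 15*x^2 - 28*x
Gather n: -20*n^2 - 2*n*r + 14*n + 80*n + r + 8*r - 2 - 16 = -20*n^2 + n*(94 - 2*r) + 9*r - 18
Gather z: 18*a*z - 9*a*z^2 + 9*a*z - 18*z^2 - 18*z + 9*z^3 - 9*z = 9*z^3 + z^2*(-9*a - 18) + z*(27*a - 27)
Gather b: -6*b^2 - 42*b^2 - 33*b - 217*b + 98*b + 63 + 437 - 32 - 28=-48*b^2 - 152*b + 440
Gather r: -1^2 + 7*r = 7*r - 1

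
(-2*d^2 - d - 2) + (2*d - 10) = -2*d^2 + d - 12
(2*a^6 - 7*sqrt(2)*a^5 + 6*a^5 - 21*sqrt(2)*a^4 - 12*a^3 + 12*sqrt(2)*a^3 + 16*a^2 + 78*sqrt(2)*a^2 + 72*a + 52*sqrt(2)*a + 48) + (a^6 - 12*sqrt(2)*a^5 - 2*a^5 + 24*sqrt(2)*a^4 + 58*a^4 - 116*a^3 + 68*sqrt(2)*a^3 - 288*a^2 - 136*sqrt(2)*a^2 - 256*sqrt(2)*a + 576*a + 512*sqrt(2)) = 3*a^6 - 19*sqrt(2)*a^5 + 4*a^5 + 3*sqrt(2)*a^4 + 58*a^4 - 128*a^3 + 80*sqrt(2)*a^3 - 272*a^2 - 58*sqrt(2)*a^2 - 204*sqrt(2)*a + 648*a + 48 + 512*sqrt(2)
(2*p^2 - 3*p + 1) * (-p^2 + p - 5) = -2*p^4 + 5*p^3 - 14*p^2 + 16*p - 5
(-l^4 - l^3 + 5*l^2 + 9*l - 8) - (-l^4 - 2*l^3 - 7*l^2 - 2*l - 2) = l^3 + 12*l^2 + 11*l - 6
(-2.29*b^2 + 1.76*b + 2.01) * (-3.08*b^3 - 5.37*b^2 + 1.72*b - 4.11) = 7.0532*b^5 + 6.8765*b^4 - 19.5808*b^3 + 1.6454*b^2 - 3.7764*b - 8.2611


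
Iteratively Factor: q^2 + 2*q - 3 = (q + 3)*(q - 1)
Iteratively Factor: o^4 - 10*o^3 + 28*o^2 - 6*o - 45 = (o - 3)*(o^3 - 7*o^2 + 7*o + 15) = (o - 3)^2*(o^2 - 4*o - 5) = (o - 5)*(o - 3)^2*(o + 1)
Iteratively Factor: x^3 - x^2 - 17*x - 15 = (x + 1)*(x^2 - 2*x - 15) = (x + 1)*(x + 3)*(x - 5)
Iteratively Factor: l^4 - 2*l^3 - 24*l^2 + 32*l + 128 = (l + 4)*(l^3 - 6*l^2 + 32) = (l - 4)*(l + 4)*(l^2 - 2*l - 8) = (l - 4)*(l + 2)*(l + 4)*(l - 4)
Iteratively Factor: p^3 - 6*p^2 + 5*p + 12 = (p - 3)*(p^2 - 3*p - 4) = (p - 3)*(p + 1)*(p - 4)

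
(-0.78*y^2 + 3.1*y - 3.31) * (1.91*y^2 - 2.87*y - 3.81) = -1.4898*y^4 + 8.1596*y^3 - 12.2473*y^2 - 2.3113*y + 12.6111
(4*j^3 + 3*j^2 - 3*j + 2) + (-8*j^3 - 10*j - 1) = -4*j^3 + 3*j^2 - 13*j + 1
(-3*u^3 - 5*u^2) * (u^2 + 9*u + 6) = -3*u^5 - 32*u^4 - 63*u^3 - 30*u^2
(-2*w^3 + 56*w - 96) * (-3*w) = 6*w^4 - 168*w^2 + 288*w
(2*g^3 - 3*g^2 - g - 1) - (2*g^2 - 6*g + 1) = 2*g^3 - 5*g^2 + 5*g - 2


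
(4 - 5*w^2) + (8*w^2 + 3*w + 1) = 3*w^2 + 3*w + 5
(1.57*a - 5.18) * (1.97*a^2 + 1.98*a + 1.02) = 3.0929*a^3 - 7.096*a^2 - 8.655*a - 5.2836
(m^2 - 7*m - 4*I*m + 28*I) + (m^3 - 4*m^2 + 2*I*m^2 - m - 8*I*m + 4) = m^3 - 3*m^2 + 2*I*m^2 - 8*m - 12*I*m + 4 + 28*I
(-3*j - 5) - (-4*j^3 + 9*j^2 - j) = 4*j^3 - 9*j^2 - 2*j - 5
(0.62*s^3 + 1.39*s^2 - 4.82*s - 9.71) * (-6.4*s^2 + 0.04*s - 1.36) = -3.968*s^5 - 8.8712*s^4 + 30.0604*s^3 + 60.0608*s^2 + 6.1668*s + 13.2056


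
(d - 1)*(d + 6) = d^2 + 5*d - 6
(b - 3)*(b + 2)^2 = b^3 + b^2 - 8*b - 12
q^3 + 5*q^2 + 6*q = q*(q + 2)*(q + 3)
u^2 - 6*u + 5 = (u - 5)*(u - 1)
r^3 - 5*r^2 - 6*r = r*(r - 6)*(r + 1)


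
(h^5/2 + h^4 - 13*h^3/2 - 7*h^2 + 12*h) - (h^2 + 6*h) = h^5/2 + h^4 - 13*h^3/2 - 8*h^2 + 6*h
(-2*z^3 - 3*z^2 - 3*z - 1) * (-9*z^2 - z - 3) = 18*z^5 + 29*z^4 + 36*z^3 + 21*z^2 + 10*z + 3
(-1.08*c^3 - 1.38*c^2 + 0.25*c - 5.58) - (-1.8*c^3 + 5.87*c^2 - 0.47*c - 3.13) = 0.72*c^3 - 7.25*c^2 + 0.72*c - 2.45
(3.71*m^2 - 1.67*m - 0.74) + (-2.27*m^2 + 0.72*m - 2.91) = 1.44*m^2 - 0.95*m - 3.65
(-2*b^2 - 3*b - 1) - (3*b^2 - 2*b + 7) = -5*b^2 - b - 8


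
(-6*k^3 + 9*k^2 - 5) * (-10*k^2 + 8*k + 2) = 60*k^5 - 138*k^4 + 60*k^3 + 68*k^2 - 40*k - 10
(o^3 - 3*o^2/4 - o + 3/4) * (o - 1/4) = o^4 - o^3 - 13*o^2/16 + o - 3/16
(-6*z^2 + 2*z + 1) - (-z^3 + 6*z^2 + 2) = z^3 - 12*z^2 + 2*z - 1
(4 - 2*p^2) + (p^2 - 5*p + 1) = -p^2 - 5*p + 5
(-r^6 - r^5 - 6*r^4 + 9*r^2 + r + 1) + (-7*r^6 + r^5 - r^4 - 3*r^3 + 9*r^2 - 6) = -8*r^6 - 7*r^4 - 3*r^3 + 18*r^2 + r - 5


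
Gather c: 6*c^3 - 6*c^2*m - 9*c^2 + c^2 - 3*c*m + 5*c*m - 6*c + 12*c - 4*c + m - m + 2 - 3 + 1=6*c^3 + c^2*(-6*m - 8) + c*(2*m + 2)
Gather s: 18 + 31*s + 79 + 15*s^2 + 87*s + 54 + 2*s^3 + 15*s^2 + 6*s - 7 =2*s^3 + 30*s^2 + 124*s + 144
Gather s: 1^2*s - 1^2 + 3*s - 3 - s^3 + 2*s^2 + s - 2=-s^3 + 2*s^2 + 5*s - 6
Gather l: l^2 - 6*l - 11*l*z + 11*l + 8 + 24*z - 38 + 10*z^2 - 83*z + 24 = l^2 + l*(5 - 11*z) + 10*z^2 - 59*z - 6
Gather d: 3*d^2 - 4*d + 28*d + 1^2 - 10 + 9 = 3*d^2 + 24*d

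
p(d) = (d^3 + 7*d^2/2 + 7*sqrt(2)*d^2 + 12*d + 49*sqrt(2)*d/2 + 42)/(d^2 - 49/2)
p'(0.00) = -1.90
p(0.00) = -1.71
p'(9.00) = -3.44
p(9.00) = 40.29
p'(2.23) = -8.83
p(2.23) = -11.46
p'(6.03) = -61.52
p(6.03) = 86.82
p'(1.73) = -6.00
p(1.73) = -7.81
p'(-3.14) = 0.44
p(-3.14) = 0.23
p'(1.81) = -6.36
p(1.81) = -8.30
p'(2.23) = -8.83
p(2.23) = -11.46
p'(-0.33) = -1.53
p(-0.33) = -1.15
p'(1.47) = -4.98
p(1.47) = -6.39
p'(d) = -2*d*(d^3 + 7*d^2/2 + 7*sqrt(2)*d^2 + 12*d + 49*sqrt(2)*d/2 + 42)/(d^2 - 49/2)^2 + (3*d^2 + 7*d + 14*sqrt(2)*d + 12 + 49*sqrt(2)/2)/(d^2 - 49/2)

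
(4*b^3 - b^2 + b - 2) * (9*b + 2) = 36*b^4 - b^3 + 7*b^2 - 16*b - 4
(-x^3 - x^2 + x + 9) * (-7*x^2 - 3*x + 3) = 7*x^5 + 10*x^4 - 7*x^3 - 69*x^2 - 24*x + 27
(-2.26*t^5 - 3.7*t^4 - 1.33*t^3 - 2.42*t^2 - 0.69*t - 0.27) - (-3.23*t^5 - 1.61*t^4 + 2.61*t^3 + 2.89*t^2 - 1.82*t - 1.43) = 0.97*t^5 - 2.09*t^4 - 3.94*t^3 - 5.31*t^2 + 1.13*t + 1.16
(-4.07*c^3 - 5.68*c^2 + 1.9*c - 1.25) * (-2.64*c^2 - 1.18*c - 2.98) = 10.7448*c^5 + 19.7978*c^4 + 13.815*c^3 + 17.9844*c^2 - 4.187*c + 3.725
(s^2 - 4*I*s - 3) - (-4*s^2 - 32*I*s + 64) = 5*s^2 + 28*I*s - 67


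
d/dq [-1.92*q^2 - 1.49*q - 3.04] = -3.84*q - 1.49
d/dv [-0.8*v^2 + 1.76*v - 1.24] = 1.76 - 1.6*v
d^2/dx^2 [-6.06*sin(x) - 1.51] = 6.06*sin(x)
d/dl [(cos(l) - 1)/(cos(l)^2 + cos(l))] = -(sin(l)^3/cos(l)^2 + 2*tan(l))/(cos(l) + 1)^2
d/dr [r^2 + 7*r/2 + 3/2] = 2*r + 7/2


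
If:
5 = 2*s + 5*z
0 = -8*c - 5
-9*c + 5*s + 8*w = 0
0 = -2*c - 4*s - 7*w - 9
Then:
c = -5/8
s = 181/24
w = -65/12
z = -121/60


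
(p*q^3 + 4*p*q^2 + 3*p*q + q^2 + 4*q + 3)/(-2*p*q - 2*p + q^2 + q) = (-p*q^2 - 3*p*q - q - 3)/(2*p - q)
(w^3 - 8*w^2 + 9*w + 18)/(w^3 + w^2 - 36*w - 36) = (w - 3)/(w + 6)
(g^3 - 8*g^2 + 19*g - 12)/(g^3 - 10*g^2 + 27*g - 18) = (g - 4)/(g - 6)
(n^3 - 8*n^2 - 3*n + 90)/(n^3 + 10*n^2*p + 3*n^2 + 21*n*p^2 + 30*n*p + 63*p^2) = (n^2 - 11*n + 30)/(n^2 + 10*n*p + 21*p^2)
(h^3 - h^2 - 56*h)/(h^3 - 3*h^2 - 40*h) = (h + 7)/(h + 5)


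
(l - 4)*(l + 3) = l^2 - l - 12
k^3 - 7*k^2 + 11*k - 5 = (k - 5)*(k - 1)^2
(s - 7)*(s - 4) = s^2 - 11*s + 28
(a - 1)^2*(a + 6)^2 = a^4 + 10*a^3 + 13*a^2 - 60*a + 36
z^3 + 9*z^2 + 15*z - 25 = (z - 1)*(z + 5)^2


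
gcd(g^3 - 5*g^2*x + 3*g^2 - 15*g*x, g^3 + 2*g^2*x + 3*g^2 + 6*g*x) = g^2 + 3*g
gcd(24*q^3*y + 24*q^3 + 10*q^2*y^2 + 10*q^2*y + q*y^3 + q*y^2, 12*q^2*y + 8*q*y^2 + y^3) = 6*q + y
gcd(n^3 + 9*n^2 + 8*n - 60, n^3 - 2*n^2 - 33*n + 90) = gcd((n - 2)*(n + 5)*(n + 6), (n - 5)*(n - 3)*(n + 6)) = n + 6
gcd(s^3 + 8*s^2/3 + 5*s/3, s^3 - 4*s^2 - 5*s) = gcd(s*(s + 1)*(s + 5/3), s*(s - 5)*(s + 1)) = s^2 + s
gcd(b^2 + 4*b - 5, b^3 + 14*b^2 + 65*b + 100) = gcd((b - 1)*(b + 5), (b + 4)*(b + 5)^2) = b + 5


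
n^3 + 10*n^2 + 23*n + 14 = (n + 1)*(n + 2)*(n + 7)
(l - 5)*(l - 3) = l^2 - 8*l + 15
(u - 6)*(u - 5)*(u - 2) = u^3 - 13*u^2 + 52*u - 60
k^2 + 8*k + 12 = (k + 2)*(k + 6)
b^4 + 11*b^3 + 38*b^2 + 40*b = b*(b + 2)*(b + 4)*(b + 5)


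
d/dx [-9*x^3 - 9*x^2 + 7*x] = -27*x^2 - 18*x + 7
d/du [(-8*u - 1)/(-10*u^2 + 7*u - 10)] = (-80*u^2 - 20*u + 87)/(100*u^4 - 140*u^3 + 249*u^2 - 140*u + 100)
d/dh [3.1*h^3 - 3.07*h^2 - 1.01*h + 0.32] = 9.3*h^2 - 6.14*h - 1.01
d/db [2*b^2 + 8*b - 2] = 4*b + 8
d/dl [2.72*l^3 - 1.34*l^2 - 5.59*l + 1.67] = 8.16*l^2 - 2.68*l - 5.59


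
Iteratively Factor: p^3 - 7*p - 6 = (p + 2)*(p^2 - 2*p - 3) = (p + 1)*(p + 2)*(p - 3)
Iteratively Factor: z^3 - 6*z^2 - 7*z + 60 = (z + 3)*(z^2 - 9*z + 20) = (z - 5)*(z + 3)*(z - 4)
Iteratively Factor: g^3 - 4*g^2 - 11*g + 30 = (g - 5)*(g^2 + g - 6) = (g - 5)*(g - 2)*(g + 3)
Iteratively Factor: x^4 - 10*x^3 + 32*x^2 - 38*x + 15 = (x - 1)*(x^3 - 9*x^2 + 23*x - 15) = (x - 5)*(x - 1)*(x^2 - 4*x + 3) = (x - 5)*(x - 1)^2*(x - 3)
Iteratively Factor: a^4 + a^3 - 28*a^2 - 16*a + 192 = (a - 3)*(a^3 + 4*a^2 - 16*a - 64) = (a - 4)*(a - 3)*(a^2 + 8*a + 16) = (a - 4)*(a - 3)*(a + 4)*(a + 4)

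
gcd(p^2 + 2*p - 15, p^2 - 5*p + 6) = p - 3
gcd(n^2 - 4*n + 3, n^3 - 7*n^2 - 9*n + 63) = n - 3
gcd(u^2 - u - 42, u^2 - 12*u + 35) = u - 7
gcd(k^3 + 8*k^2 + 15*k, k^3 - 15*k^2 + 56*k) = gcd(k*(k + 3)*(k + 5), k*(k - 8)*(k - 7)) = k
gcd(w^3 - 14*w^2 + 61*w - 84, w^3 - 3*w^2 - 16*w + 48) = w^2 - 7*w + 12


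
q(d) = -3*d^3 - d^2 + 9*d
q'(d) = -9*d^2 - 2*d + 9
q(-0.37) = -3.31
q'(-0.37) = 8.51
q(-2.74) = 29.54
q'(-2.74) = -53.09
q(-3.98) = 137.47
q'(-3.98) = -125.60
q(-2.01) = 2.23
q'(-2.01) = -23.34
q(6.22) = -704.63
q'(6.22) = -351.64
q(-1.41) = -6.27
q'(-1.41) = -6.07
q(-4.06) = 147.75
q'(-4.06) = -131.23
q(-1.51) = -5.54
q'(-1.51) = -8.50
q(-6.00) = 558.00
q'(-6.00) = -303.00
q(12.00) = -5220.00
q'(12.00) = -1311.00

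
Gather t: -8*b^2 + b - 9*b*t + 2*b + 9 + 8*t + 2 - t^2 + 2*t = -8*b^2 + 3*b - t^2 + t*(10 - 9*b) + 11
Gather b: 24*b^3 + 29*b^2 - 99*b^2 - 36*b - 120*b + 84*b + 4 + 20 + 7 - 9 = 24*b^3 - 70*b^2 - 72*b + 22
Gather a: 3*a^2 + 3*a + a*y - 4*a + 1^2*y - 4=3*a^2 + a*(y - 1) + y - 4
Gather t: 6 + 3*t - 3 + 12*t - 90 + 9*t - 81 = 24*t - 168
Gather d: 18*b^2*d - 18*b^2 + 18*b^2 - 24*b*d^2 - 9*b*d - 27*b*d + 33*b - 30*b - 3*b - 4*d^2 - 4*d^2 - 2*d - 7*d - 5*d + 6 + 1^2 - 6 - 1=d^2*(-24*b - 8) + d*(18*b^2 - 36*b - 14)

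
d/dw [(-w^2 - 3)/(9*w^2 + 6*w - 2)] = 2*(-3*w^2 + 29*w + 9)/(81*w^4 + 108*w^3 - 24*w + 4)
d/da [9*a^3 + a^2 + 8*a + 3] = 27*a^2 + 2*a + 8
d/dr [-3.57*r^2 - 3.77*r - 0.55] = -7.14*r - 3.77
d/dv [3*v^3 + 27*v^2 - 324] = 9*v*(v + 6)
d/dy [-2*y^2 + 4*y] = 4 - 4*y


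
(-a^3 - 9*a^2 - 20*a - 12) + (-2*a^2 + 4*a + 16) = -a^3 - 11*a^2 - 16*a + 4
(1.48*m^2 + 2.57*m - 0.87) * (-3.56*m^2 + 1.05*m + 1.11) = -5.2688*m^4 - 7.5952*m^3 + 7.4385*m^2 + 1.9392*m - 0.9657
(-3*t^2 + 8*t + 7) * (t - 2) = -3*t^3 + 14*t^2 - 9*t - 14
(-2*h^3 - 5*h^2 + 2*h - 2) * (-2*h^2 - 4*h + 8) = 4*h^5 + 18*h^4 - 44*h^2 + 24*h - 16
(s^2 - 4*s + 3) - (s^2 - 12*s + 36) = 8*s - 33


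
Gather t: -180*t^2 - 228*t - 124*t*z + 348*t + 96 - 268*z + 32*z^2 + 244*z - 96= -180*t^2 + t*(120 - 124*z) + 32*z^2 - 24*z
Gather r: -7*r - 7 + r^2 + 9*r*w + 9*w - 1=r^2 + r*(9*w - 7) + 9*w - 8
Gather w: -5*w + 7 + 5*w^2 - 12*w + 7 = 5*w^2 - 17*w + 14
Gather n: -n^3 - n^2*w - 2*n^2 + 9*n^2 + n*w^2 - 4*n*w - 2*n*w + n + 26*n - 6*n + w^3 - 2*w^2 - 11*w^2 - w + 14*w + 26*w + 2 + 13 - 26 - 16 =-n^3 + n^2*(7 - w) + n*(w^2 - 6*w + 21) + w^3 - 13*w^2 + 39*w - 27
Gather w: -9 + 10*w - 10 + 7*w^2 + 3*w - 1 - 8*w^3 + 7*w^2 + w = -8*w^3 + 14*w^2 + 14*w - 20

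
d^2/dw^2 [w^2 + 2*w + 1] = 2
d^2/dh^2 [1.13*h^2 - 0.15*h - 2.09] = 2.26000000000000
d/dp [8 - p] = -1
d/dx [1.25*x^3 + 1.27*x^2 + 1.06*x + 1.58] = 3.75*x^2 + 2.54*x + 1.06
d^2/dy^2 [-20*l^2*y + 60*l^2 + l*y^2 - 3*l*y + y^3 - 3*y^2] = 2*l + 6*y - 6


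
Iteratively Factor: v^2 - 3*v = (v - 3)*(v)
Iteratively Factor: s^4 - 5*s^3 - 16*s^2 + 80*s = (s + 4)*(s^3 - 9*s^2 + 20*s) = (s - 4)*(s + 4)*(s^2 - 5*s) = s*(s - 4)*(s + 4)*(s - 5)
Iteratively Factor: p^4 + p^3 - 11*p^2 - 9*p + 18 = (p - 1)*(p^3 + 2*p^2 - 9*p - 18) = (p - 3)*(p - 1)*(p^2 + 5*p + 6) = (p - 3)*(p - 1)*(p + 3)*(p + 2)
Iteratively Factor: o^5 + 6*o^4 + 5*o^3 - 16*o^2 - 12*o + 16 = (o + 2)*(o^4 + 4*o^3 - 3*o^2 - 10*o + 8) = (o + 2)^2*(o^3 + 2*o^2 - 7*o + 4) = (o - 1)*(o + 2)^2*(o^2 + 3*o - 4) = (o - 1)*(o + 2)^2*(o + 4)*(o - 1)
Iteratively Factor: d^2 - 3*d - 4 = (d + 1)*(d - 4)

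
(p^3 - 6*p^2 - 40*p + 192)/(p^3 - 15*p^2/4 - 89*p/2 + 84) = 4*(p - 4)/(4*p - 7)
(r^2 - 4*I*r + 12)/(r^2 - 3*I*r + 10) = (r - 6*I)/(r - 5*I)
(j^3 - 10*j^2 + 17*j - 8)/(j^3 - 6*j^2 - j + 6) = (j^2 - 9*j + 8)/(j^2 - 5*j - 6)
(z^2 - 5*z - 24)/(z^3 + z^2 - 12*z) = (z^2 - 5*z - 24)/(z*(z^2 + z - 12))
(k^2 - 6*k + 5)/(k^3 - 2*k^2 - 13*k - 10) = (k - 1)/(k^2 + 3*k + 2)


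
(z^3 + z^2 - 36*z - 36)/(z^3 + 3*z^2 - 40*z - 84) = (z^2 + 7*z + 6)/(z^2 + 9*z + 14)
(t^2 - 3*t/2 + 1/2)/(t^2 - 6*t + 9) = (2*t^2 - 3*t + 1)/(2*(t^2 - 6*t + 9))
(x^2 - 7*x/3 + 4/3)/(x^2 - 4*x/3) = (x - 1)/x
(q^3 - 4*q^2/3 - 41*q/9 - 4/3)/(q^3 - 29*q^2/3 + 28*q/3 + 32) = (q + 1/3)/(q - 8)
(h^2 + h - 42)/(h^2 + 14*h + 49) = (h - 6)/(h + 7)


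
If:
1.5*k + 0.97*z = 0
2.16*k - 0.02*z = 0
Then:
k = 0.00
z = 0.00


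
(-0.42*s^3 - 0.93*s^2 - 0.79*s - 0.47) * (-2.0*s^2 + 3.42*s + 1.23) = 0.84*s^5 + 0.4236*s^4 - 2.1172*s^3 - 2.9057*s^2 - 2.5791*s - 0.5781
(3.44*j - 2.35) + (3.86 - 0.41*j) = 3.03*j + 1.51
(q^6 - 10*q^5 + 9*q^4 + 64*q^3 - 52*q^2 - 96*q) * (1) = q^6 - 10*q^5 + 9*q^4 + 64*q^3 - 52*q^2 - 96*q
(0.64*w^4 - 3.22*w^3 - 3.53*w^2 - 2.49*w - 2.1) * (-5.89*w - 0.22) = -3.7696*w^5 + 18.825*w^4 + 21.5001*w^3 + 15.4427*w^2 + 12.9168*w + 0.462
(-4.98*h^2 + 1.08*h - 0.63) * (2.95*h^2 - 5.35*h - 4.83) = -14.691*h^4 + 29.829*h^3 + 16.4169*h^2 - 1.8459*h + 3.0429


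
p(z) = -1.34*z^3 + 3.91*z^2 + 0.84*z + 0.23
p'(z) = -4.02*z^2 + 7.82*z + 0.84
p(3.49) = -6.18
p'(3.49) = -20.83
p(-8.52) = 1105.65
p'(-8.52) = -357.60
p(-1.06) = 5.33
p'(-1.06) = -11.97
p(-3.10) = 75.12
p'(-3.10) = -62.03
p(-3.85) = 131.42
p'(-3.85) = -88.85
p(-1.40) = 10.39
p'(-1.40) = -17.99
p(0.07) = 0.31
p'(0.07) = 1.37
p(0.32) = 0.86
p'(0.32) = 2.93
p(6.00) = -143.41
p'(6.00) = -96.96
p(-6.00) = 425.39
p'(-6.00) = -190.80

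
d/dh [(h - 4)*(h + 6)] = 2*h + 2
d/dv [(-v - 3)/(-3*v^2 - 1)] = (3*v^2 - 6*v*(v + 3) + 1)/(3*v^2 + 1)^2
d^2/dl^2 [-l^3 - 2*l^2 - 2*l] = -6*l - 4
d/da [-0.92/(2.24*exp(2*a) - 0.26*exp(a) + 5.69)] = (4.1216*exp(a) - 0.2392)*exp(a)/(2.24*exp(2*a) - 0.26*exp(a) + 5.69)^2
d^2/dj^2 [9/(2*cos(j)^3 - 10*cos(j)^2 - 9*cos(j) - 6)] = 9*((-15*cos(j) - 40*cos(2*j) + 9*cos(3*j))*(-2*cos(j)^3 + 10*cos(j)^2 + 9*cos(j) + 6)/2 - 2*(-6*cos(j)^2 + 20*cos(j) + 9)^2*sin(j)^2)/(-2*cos(j)^3 + 10*cos(j)^2 + 9*cos(j) + 6)^3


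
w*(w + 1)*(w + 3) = w^3 + 4*w^2 + 3*w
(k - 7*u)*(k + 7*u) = k^2 - 49*u^2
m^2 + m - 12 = (m - 3)*(m + 4)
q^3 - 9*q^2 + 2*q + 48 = (q - 8)*(q - 3)*(q + 2)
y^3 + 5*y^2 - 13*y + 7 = (y - 1)^2*(y + 7)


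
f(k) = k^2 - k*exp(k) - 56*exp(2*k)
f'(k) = -k*exp(k) + 2*k - 112*exp(2*k) - exp(k)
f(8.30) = -906760075.59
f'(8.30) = -1813490898.09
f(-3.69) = 13.67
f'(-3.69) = -7.38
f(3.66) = -84700.26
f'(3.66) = -169316.62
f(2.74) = -13466.34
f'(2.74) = -26915.27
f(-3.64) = 13.31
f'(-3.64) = -7.29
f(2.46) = -7694.89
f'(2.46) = -15379.87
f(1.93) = -2667.63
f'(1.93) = -5332.45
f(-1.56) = 0.29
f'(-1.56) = -7.95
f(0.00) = -56.00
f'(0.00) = -113.00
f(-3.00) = 9.01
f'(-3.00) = -6.18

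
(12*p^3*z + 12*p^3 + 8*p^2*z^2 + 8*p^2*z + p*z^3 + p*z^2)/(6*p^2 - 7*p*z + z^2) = p*(12*p^2*z + 12*p^2 + 8*p*z^2 + 8*p*z + z^3 + z^2)/(6*p^2 - 7*p*z + z^2)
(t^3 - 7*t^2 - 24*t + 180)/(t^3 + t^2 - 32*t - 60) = (t - 6)/(t + 2)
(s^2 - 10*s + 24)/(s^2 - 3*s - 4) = (s - 6)/(s + 1)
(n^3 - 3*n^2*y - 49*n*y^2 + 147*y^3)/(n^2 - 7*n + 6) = (n^3 - 3*n^2*y - 49*n*y^2 + 147*y^3)/(n^2 - 7*n + 6)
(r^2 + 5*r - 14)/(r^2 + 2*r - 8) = (r + 7)/(r + 4)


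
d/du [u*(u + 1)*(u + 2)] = 3*u^2 + 6*u + 2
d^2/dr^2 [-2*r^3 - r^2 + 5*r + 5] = -12*r - 2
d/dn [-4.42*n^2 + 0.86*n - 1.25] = 0.86 - 8.84*n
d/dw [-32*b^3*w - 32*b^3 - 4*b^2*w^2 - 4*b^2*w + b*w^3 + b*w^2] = b*(-32*b^2 - 8*b*w - 4*b + 3*w^2 + 2*w)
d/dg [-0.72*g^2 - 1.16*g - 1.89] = -1.44*g - 1.16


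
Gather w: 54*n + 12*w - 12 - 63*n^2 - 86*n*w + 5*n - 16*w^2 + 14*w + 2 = -63*n^2 + 59*n - 16*w^2 + w*(26 - 86*n) - 10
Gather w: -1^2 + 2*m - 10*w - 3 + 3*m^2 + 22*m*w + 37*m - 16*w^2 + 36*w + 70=3*m^2 + 39*m - 16*w^2 + w*(22*m + 26) + 66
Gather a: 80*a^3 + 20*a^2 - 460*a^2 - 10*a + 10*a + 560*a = 80*a^3 - 440*a^2 + 560*a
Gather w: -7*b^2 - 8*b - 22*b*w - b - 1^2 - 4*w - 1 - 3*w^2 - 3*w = -7*b^2 - 9*b - 3*w^2 + w*(-22*b - 7) - 2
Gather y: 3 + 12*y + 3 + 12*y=24*y + 6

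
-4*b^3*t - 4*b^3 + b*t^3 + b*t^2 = (-2*b + t)*(2*b + t)*(b*t + b)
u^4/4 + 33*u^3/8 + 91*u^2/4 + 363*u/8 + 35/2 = (u/4 + 1)*(u + 1/2)*(u + 5)*(u + 7)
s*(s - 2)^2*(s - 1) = s^4 - 5*s^3 + 8*s^2 - 4*s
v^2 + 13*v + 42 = (v + 6)*(v + 7)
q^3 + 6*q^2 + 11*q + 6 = (q + 1)*(q + 2)*(q + 3)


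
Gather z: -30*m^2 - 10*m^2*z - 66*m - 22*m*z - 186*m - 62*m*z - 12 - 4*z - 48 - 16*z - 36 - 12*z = -30*m^2 - 252*m + z*(-10*m^2 - 84*m - 32) - 96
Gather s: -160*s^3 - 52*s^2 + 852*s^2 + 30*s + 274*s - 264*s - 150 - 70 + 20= -160*s^3 + 800*s^2 + 40*s - 200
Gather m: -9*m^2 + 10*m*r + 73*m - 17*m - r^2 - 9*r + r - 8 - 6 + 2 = -9*m^2 + m*(10*r + 56) - r^2 - 8*r - 12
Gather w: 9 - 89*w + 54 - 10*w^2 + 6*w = -10*w^2 - 83*w + 63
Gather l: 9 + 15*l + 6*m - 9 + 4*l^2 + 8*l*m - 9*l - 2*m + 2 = 4*l^2 + l*(8*m + 6) + 4*m + 2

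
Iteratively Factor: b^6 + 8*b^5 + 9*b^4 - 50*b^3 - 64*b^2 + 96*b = (b - 2)*(b^5 + 10*b^4 + 29*b^3 + 8*b^2 - 48*b) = (b - 2)*(b + 4)*(b^4 + 6*b^3 + 5*b^2 - 12*b) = b*(b - 2)*(b + 4)*(b^3 + 6*b^2 + 5*b - 12) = b*(b - 2)*(b - 1)*(b + 4)*(b^2 + 7*b + 12) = b*(b - 2)*(b - 1)*(b + 3)*(b + 4)*(b + 4)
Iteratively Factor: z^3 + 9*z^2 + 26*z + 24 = (z + 2)*(z^2 + 7*z + 12) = (z + 2)*(z + 3)*(z + 4)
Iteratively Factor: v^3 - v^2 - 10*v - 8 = (v + 2)*(v^2 - 3*v - 4) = (v - 4)*(v + 2)*(v + 1)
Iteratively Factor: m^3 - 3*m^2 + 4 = (m - 2)*(m^2 - m - 2) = (m - 2)^2*(m + 1)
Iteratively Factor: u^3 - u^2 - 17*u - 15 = (u - 5)*(u^2 + 4*u + 3) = (u - 5)*(u + 3)*(u + 1)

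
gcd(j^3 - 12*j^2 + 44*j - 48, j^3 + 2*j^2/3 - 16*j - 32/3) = j - 4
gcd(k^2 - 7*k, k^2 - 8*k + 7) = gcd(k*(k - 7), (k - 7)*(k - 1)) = k - 7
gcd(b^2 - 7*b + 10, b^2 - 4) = b - 2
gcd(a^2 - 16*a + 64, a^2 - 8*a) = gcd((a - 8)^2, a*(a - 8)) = a - 8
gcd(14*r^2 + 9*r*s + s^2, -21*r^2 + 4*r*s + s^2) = 7*r + s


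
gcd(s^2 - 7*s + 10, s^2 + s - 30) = s - 5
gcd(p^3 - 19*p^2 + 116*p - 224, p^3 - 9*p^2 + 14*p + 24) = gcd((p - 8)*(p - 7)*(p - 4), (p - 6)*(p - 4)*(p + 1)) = p - 4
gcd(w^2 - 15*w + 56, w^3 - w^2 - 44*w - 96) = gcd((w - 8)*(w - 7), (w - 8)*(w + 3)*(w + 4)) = w - 8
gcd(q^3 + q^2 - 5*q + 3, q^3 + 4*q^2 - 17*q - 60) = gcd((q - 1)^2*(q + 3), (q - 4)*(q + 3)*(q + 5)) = q + 3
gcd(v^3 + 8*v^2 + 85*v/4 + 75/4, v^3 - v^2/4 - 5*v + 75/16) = v + 5/2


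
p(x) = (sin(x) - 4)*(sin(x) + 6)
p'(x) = (sin(x) - 4)*cos(x) + (sin(x) + 6)*cos(x)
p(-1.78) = -25.00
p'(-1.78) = -0.01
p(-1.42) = -25.00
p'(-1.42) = 0.00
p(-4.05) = -21.80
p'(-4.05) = -2.20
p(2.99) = -23.68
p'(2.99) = -2.28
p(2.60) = -22.70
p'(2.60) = -2.60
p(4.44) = -25.00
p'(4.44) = -0.02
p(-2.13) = -24.98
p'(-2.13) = -0.16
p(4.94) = -25.00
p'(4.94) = 0.01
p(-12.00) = -22.64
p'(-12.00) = 2.59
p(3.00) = -23.70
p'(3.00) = -2.26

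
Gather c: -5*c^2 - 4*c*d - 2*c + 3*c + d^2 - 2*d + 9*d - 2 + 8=-5*c^2 + c*(1 - 4*d) + d^2 + 7*d + 6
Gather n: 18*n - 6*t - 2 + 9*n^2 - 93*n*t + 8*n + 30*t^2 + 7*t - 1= 9*n^2 + n*(26 - 93*t) + 30*t^2 + t - 3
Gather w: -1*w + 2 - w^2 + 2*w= -w^2 + w + 2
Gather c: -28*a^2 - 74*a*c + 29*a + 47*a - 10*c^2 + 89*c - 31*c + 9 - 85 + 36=-28*a^2 + 76*a - 10*c^2 + c*(58 - 74*a) - 40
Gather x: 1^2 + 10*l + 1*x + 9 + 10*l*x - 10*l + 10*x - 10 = x*(10*l + 11)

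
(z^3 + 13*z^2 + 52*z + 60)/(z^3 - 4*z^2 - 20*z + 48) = (z^3 + 13*z^2 + 52*z + 60)/(z^3 - 4*z^2 - 20*z + 48)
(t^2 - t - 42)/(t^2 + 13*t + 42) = (t - 7)/(t + 7)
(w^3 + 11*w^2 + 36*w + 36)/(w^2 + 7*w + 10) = (w^2 + 9*w + 18)/(w + 5)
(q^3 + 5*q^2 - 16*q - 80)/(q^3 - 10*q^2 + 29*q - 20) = (q^2 + 9*q + 20)/(q^2 - 6*q + 5)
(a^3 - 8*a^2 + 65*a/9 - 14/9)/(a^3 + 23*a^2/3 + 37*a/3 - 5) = (3*a^2 - 23*a + 14)/(3*(a^2 + 8*a + 15))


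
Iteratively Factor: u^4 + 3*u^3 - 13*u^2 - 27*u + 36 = (u + 4)*(u^3 - u^2 - 9*u + 9) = (u + 3)*(u + 4)*(u^2 - 4*u + 3) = (u - 1)*(u + 3)*(u + 4)*(u - 3)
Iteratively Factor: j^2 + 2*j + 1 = (j + 1)*(j + 1)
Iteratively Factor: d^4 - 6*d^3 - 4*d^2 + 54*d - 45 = (d - 3)*(d^3 - 3*d^2 - 13*d + 15) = (d - 5)*(d - 3)*(d^2 + 2*d - 3) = (d - 5)*(d - 3)*(d - 1)*(d + 3)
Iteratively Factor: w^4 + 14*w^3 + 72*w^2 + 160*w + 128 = (w + 4)*(w^3 + 10*w^2 + 32*w + 32) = (w + 4)^2*(w^2 + 6*w + 8) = (w + 4)^3*(w + 2)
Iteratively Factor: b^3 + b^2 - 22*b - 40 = (b + 4)*(b^2 - 3*b - 10) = (b + 2)*(b + 4)*(b - 5)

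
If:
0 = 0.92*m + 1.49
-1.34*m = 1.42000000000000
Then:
No Solution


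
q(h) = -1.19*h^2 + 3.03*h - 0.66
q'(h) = 3.03 - 2.38*h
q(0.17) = -0.18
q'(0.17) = 2.63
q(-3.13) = -21.80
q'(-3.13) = 10.48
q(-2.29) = -13.84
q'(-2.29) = 8.48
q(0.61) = 0.75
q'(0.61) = 1.58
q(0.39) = 0.34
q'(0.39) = 2.10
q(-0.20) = -1.31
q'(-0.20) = 3.51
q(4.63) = -12.14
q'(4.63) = -7.99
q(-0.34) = -1.83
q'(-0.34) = 3.84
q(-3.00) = -20.46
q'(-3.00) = 10.17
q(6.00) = -25.32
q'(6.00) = -11.25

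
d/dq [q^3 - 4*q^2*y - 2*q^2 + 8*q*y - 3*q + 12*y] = 3*q^2 - 8*q*y - 4*q + 8*y - 3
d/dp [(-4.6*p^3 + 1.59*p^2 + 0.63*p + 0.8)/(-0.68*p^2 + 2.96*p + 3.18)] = (3.128*p^4 - 27.232*p^3 - 38.7492*p^2 + 11.2004*p - 0.3646)/(0.4624*p^4 - 4.0256*p^3 + 4.4368*p^2 + 18.8256*p + 10.1124)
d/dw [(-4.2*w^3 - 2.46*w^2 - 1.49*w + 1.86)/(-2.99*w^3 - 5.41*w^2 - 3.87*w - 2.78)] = (15.3666*w^4 + 23.5978*w^3 + 53.1715*w^2 + 33.8028*w + 11.3404)/(8.9401*w^6 + 32.3518*w^5 + 52.4107*w^4 + 58.4978*w^3 + 45.0565*w^2 + 21.5172*w + 7.7284)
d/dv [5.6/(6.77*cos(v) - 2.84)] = 37.912*sin(v)/(6.77*cos(v) - 2.84)^2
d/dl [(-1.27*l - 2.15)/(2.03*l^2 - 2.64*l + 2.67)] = (2.5781*l^2 + 8.729*l - 9.0669)/(4.1209*l^4 - 10.7184*l^3 + 17.8098*l^2 - 14.0976*l + 7.1289)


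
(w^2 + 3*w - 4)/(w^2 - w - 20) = (w - 1)/(w - 5)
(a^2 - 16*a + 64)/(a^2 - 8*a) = (a - 8)/a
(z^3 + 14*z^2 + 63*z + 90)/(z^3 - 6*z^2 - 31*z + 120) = (z^2 + 9*z + 18)/(z^2 - 11*z + 24)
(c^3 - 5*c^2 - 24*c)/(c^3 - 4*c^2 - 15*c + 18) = c*(c - 8)/(c^2 - 7*c + 6)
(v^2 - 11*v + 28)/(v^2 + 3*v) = (v^2 - 11*v + 28)/(v*(v + 3))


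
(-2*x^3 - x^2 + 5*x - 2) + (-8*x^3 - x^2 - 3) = -10*x^3 - 2*x^2 + 5*x - 5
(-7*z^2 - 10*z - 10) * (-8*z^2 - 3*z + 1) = 56*z^4 + 101*z^3 + 103*z^2 + 20*z - 10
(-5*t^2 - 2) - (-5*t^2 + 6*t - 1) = -6*t - 1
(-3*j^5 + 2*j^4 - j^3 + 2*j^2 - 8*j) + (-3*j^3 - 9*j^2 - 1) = -3*j^5 + 2*j^4 - 4*j^3 - 7*j^2 - 8*j - 1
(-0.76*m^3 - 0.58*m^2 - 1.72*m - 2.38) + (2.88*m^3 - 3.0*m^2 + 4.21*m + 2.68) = 2.12*m^3 - 3.58*m^2 + 2.49*m + 0.3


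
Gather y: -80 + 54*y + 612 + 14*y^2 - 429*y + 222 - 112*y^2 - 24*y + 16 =-98*y^2 - 399*y + 770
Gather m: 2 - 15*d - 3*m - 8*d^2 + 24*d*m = -8*d^2 - 15*d + m*(24*d - 3) + 2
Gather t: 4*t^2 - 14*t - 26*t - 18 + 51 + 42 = 4*t^2 - 40*t + 75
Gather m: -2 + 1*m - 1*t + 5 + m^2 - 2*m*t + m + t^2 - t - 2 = m^2 + m*(2 - 2*t) + t^2 - 2*t + 1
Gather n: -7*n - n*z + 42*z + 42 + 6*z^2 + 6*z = n*(-z - 7) + 6*z^2 + 48*z + 42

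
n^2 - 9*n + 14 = (n - 7)*(n - 2)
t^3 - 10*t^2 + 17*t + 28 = (t - 7)*(t - 4)*(t + 1)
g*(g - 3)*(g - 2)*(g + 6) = g^4 + g^3 - 24*g^2 + 36*g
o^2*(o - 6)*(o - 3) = o^4 - 9*o^3 + 18*o^2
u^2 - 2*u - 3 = (u - 3)*(u + 1)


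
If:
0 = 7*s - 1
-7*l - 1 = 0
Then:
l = -1/7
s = 1/7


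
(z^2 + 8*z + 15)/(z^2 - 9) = (z + 5)/(z - 3)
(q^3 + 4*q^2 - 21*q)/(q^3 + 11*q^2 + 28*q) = (q - 3)/(q + 4)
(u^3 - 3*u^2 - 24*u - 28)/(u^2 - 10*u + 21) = (u^2 + 4*u + 4)/(u - 3)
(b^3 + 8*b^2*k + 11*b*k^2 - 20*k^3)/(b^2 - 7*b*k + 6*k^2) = (b^2 + 9*b*k + 20*k^2)/(b - 6*k)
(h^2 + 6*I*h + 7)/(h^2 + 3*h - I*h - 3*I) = (h + 7*I)/(h + 3)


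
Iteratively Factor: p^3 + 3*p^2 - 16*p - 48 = (p + 4)*(p^2 - p - 12) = (p - 4)*(p + 4)*(p + 3)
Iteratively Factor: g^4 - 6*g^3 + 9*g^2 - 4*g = (g)*(g^3 - 6*g^2 + 9*g - 4) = g*(g - 4)*(g^2 - 2*g + 1) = g*(g - 4)*(g - 1)*(g - 1)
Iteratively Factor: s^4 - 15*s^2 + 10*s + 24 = (s - 3)*(s^3 + 3*s^2 - 6*s - 8) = (s - 3)*(s - 2)*(s^2 + 5*s + 4) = (s - 3)*(s - 2)*(s + 4)*(s + 1)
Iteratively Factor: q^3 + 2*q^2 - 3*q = (q + 3)*(q^2 - q) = (q - 1)*(q + 3)*(q)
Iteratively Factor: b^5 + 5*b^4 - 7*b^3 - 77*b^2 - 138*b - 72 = (b + 2)*(b^4 + 3*b^3 - 13*b^2 - 51*b - 36) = (b - 4)*(b + 2)*(b^3 + 7*b^2 + 15*b + 9) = (b - 4)*(b + 2)*(b + 3)*(b^2 + 4*b + 3) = (b - 4)*(b + 1)*(b + 2)*(b + 3)*(b + 3)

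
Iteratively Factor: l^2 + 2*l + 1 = (l + 1)*(l + 1)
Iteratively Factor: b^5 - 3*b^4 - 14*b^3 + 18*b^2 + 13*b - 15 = (b - 1)*(b^4 - 2*b^3 - 16*b^2 + 2*b + 15) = (b - 1)^2*(b^3 - b^2 - 17*b - 15) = (b - 1)^2*(b + 3)*(b^2 - 4*b - 5) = (b - 5)*(b - 1)^2*(b + 3)*(b + 1)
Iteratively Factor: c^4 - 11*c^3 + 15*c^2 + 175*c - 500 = (c + 4)*(c^3 - 15*c^2 + 75*c - 125) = (c - 5)*(c + 4)*(c^2 - 10*c + 25) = (c - 5)^2*(c + 4)*(c - 5)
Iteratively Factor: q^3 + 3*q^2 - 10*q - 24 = (q + 2)*(q^2 + q - 12) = (q - 3)*(q + 2)*(q + 4)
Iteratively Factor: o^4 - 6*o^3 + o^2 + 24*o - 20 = (o - 2)*(o^3 - 4*o^2 - 7*o + 10) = (o - 2)*(o + 2)*(o^2 - 6*o + 5) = (o - 5)*(o - 2)*(o + 2)*(o - 1)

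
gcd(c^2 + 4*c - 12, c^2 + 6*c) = c + 6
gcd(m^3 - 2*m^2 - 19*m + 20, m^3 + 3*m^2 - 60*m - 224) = m + 4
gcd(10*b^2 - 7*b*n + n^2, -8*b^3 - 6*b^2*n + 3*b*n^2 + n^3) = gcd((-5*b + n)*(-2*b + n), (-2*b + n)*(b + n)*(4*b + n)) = 2*b - n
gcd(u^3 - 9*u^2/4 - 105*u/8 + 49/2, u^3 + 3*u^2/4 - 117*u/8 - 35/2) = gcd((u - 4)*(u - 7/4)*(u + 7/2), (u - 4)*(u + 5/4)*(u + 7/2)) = u^2 - u/2 - 14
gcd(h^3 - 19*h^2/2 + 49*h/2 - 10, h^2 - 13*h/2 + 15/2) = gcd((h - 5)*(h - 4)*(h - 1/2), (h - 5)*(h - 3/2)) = h - 5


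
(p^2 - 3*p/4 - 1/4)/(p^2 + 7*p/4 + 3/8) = 2*(p - 1)/(2*p + 3)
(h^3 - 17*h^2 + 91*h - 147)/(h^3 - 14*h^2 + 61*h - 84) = (h - 7)/(h - 4)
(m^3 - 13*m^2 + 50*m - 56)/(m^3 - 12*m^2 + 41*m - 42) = (m - 4)/(m - 3)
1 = 1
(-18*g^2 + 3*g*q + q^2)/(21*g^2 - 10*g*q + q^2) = (6*g + q)/(-7*g + q)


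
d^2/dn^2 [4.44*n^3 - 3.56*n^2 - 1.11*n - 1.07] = 26.64*n - 7.12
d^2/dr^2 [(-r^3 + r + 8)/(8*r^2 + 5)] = 2*(104*r^3 + 1536*r^2 - 195*r - 320)/(512*r^6 + 960*r^4 + 600*r^2 + 125)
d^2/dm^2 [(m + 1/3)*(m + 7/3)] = 2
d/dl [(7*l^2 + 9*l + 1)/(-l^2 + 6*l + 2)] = 3*(17*l^2 + 10*l + 4)/(l^4 - 12*l^3 + 32*l^2 + 24*l + 4)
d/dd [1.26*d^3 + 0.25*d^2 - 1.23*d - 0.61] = 3.78*d^2 + 0.5*d - 1.23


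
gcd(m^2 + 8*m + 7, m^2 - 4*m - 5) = m + 1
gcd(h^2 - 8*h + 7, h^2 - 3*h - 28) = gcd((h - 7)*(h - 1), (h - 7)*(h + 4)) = h - 7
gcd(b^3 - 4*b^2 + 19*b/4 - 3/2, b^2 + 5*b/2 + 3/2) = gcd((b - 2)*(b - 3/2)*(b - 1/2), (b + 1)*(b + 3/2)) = 1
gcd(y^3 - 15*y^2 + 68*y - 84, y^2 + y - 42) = y - 6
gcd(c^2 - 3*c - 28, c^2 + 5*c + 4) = c + 4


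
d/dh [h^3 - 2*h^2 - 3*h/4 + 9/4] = 3*h^2 - 4*h - 3/4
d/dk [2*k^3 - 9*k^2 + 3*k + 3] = 6*k^2 - 18*k + 3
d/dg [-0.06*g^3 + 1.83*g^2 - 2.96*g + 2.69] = -0.18*g^2 + 3.66*g - 2.96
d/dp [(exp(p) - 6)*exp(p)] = 2*(exp(p) - 3)*exp(p)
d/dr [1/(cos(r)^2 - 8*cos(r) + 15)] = 2*(cos(r) - 4)*sin(r)/(cos(r)^2 - 8*cos(r) + 15)^2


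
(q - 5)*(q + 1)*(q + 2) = q^3 - 2*q^2 - 13*q - 10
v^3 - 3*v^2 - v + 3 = (v - 3)*(v - 1)*(v + 1)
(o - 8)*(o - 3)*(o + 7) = o^3 - 4*o^2 - 53*o + 168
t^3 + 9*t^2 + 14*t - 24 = (t - 1)*(t + 4)*(t + 6)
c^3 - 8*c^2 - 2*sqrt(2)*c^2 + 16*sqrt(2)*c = c*(c - 8)*(c - 2*sqrt(2))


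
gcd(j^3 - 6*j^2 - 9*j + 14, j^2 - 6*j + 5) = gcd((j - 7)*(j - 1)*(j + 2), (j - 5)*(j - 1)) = j - 1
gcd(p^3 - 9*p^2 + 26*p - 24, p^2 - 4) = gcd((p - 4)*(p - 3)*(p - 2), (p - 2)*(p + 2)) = p - 2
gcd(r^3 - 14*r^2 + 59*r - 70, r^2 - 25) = r - 5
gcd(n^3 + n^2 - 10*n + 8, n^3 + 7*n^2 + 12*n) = n + 4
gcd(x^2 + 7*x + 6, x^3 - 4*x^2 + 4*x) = 1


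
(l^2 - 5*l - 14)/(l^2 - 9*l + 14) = (l + 2)/(l - 2)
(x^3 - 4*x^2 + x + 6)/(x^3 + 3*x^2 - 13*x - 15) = (x - 2)/(x + 5)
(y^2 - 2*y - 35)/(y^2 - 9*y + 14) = (y + 5)/(y - 2)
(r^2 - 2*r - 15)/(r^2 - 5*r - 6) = (-r^2 + 2*r + 15)/(-r^2 + 5*r + 6)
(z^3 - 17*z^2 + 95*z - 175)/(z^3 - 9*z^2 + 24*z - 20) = (z^2 - 12*z + 35)/(z^2 - 4*z + 4)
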